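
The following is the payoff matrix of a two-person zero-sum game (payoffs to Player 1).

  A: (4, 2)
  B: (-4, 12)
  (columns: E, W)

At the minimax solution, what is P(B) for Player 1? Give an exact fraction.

1/9

Row minima: A → 2, B → -4; maximin = 2.
Column maxima: E → 4, W → 12; minimax = 4.
2 ≠ 4, so there is no saddle point; optimal play is mixed.
Let Player 1 play A with probability p. Expected payoff against E: 4p + (-4)(1−p) = 8p − 4; against W: 2p + 12(1−p) = −10p + 12.
Setting these equal: 8p − 4 = −10p + 12 ⇒ 18p = 16 ⇒ p = 8/9, and the value is (8)·(8/9) − 4 = 28/9.
For Player 2: with q = P(E), equating A's and B's payoffs gives 2q + 2 = −16q + 12 ⇒ q = 5/9.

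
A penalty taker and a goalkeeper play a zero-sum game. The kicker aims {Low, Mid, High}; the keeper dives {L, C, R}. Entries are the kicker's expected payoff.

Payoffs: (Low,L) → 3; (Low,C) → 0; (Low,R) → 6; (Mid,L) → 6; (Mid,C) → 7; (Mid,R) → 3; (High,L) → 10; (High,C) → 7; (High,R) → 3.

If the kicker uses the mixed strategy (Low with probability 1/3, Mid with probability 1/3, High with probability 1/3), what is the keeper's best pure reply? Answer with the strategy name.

R

If the keeper plays L, the kicker's expected payoff is (1/3)·3 + (1/3)·6 + (1/3)·10 = 19/3.
If the keeper plays C, the kicker's expected payoff is (1/3)·0 + (1/3)·7 + (1/3)·7 = 14/3.
If the keeper plays R, the kicker's expected payoff is (1/3)·6 + (1/3)·3 + (1/3)·3 = 4.
The keeper minimizes the kicker's payoff; the smallest is 4, so the best response is R.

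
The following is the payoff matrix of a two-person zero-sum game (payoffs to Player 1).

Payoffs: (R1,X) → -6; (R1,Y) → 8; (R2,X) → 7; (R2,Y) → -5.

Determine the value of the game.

1

Row minima: R1 → -6, R2 → -5; maximin = -5.
Column maxima: X → 7, Y → 8; minimax = 7.
-5 ≠ 7, so there is no saddle point; optimal play is mixed.
Let Player 1 play R1 with probability p. Expected payoff against X: (-6)p + 7(1−p) = −13p + 7; against Y: 8p + (-5)(1−p) = 13p − 5.
Setting these equal: −13p + 7 = 13p − 5 ⇒ −26p = -12 ⇒ p = 6/13, and the value is (-13)·(6/13) + 7 = 1.
For Player 2: with q = P(X), equating R1's and R2's payoffs gives −14q + 8 = 12q − 5 ⇒ q = 1/2.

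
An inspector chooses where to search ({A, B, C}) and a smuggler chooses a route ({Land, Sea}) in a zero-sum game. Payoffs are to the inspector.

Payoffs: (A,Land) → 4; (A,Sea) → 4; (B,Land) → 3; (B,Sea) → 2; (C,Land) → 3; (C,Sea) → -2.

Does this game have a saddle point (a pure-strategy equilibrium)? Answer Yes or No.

Row minima: A → 4, B → 2, C → -2; maximin = 4.
Column maxima: Land → 4, Sea → 4; minimax = 4.
maximin = minimax = 4, so a saddle point exists.

Yes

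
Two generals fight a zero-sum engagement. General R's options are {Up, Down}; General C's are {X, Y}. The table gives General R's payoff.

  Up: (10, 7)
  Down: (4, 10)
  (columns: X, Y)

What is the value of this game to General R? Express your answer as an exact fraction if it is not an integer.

8

Row minima: Up → 7, Down → 4; maximin = 7.
Column maxima: X → 10, Y → 10; minimax = 10.
7 ≠ 10, so there is no saddle point; optimal play is mixed.
Let General R play Up with probability p. Expected payoff against X: 10p + 4(1−p) = 6p + 4; against Y: 7p + 10(1−p) = −3p + 10.
Setting these equal: 6p + 4 = −3p + 10 ⇒ 9p = 6 ⇒ p = 2/3, and the value is (6)·(2/3) + 4 = 8.
For General C: with q = P(X), equating Up's and Down's payoffs gives 3q + 7 = −6q + 10 ⇒ q = 1/3.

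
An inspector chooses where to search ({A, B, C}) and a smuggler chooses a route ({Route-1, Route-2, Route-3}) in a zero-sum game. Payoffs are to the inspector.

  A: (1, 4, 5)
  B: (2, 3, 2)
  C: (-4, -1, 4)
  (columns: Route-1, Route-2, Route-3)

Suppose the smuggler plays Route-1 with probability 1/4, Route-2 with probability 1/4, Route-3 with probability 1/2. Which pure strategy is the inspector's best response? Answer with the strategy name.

Expected payoff of A: (1/4)·1 + (1/4)·4 + (1/2)·5 = 15/4.
Expected payoff of B: (1/4)·2 + (1/4)·3 + (1/2)·2 = 9/4.
Expected payoff of C: (1/4)·(-4) + (1/4)·(-1) + (1/2)·4 = 3/4.
The largest is 15/4, so the inspector's best response is A.

A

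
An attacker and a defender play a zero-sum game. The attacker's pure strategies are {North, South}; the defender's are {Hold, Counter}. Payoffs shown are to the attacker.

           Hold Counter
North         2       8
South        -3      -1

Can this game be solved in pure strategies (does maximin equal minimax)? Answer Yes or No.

Yes

Row minima: North → 2, South → -3; maximin = 2.
Column maxima: Hold → 2, Counter → 8; minimax = 2.
maximin = minimax = 2, so a saddle point exists.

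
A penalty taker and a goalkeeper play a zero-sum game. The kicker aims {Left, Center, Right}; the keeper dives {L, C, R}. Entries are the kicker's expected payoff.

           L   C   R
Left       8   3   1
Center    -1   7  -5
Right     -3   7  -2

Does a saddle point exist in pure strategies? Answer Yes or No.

Yes

Row minima: Left → 1, Center → -5, Right → -3; maximin = 1.
Column maxima: L → 8, C → 7, R → 1; minimax = 1.
maximin = minimax = 1, so a saddle point exists.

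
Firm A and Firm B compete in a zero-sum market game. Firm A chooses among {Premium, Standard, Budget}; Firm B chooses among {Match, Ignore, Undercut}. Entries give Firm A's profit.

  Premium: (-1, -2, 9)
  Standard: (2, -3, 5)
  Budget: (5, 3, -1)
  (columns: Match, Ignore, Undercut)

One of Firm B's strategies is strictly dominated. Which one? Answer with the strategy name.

Ignore holds Firm A's payoff strictly below Match in every row: -2 < -1, -3 < 2, 3 < 5.
So Match is strictly dominated for Firm B.

Match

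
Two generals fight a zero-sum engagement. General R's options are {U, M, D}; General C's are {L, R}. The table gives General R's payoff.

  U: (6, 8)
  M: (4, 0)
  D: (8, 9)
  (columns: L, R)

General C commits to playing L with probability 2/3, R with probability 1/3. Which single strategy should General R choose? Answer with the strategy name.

D

Expected payoff of U: (2/3)·6 + (1/3)·8 = 20/3.
Expected payoff of M: (2/3)·4 + (1/3)·0 = 8/3.
Expected payoff of D: (2/3)·8 + (1/3)·9 = 25/3.
The largest is 25/3, so General R's best response is D.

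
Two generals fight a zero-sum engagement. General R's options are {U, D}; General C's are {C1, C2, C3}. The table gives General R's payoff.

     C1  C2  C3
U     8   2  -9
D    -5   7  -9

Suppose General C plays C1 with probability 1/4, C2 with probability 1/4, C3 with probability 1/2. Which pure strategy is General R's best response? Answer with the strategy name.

Expected payoff of U: (1/4)·8 + (1/4)·2 + (1/2)·(-9) = -2.
Expected payoff of D: (1/4)·(-5) + (1/4)·7 + (1/2)·(-9) = -4.
The largest is -2, so General R's best response is U.

U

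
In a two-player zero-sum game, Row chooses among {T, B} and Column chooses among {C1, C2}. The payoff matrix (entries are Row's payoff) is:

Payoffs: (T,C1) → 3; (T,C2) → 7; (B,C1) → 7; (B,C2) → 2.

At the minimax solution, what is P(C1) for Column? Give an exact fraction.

Row minima: T → 3, B → 2; maximin = 3.
Column maxima: C1 → 7, C2 → 7; minimax = 7.
3 ≠ 7, so there is no saddle point; optimal play is mixed.
Let Row play T with probability p. Expected payoff against C1: 3p + 7(1−p) = −4p + 7; against C2: 7p + 2(1−p) = 5p + 2.
Setting these equal: −4p + 7 = 5p + 2 ⇒ −9p = -5 ⇒ p = 5/9, and the value is (-4)·(5/9) + 7 = 43/9.
For Column: with q = P(C1), equating T's and B's payoffs gives −4q + 7 = 5q + 2 ⇒ q = 5/9.

5/9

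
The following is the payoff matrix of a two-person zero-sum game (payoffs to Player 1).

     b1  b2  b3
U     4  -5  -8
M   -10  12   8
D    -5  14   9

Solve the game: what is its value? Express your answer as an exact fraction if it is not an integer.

Row minima: U → -8, M → -10, D → -5; maximin = -5.
Column maxima: b1 → 4, b2 → 14, b3 → 9; minimax = 4.
-5 ≠ 4, so there is no saddle point; optimal play is mixed.
M is strictly dominated by D, so Player 1 never plays it.
b2 is strictly dominated by b3 (it gives Player 1 strictly more in every row), so Player 2 never plays it.
On the remaining 2×2 (U, D vs b1, b3):
Let Player 1 play U with probability p. Expected payoff against b1: 4p + (-5)(1−p) = 9p − 5; against b3: (-8)p + 9(1−p) = −17p + 9.
Setting these equal: 9p − 5 = −17p + 9 ⇒ 26p = 14 ⇒ p = 7/13, and the value is (9)·(7/13) − 5 = -2/13.
For Player 2: with q = P(b1), equating U's and D's payoffs gives 12q − 8 = −14q + 9 ⇒ q = 17/26.

-2/13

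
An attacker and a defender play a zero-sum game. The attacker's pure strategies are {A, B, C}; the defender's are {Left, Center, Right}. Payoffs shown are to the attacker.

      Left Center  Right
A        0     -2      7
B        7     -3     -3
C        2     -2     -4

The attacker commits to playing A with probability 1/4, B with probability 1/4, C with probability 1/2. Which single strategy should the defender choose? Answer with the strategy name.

Center

If the defender plays Left, the attacker's expected payoff is (1/4)·0 + (1/4)·7 + (1/2)·2 = 11/4.
If the defender plays Center, the attacker's expected payoff is (1/4)·(-2) + (1/4)·(-3) + (1/2)·(-2) = -9/4.
If the defender plays Right, the attacker's expected payoff is (1/4)·7 + (1/4)·(-3) + (1/2)·(-4) = -1.
The defender minimizes the attacker's payoff; the smallest is -9/4, so the best response is Center.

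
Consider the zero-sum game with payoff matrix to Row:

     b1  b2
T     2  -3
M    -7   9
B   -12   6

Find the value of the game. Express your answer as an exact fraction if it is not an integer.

-1/7

Row minima: T → -3, M → -7, B → -12; maximin = -3.
Column maxima: b1 → 2, b2 → 9; minimax = 2.
-3 ≠ 2, so there is no saddle point; optimal play is mixed.
B is strictly dominated by M, so Row never plays it.
On the remaining 2×2 (T, M vs b1, b2):
Let Row play T with probability p. Expected payoff against b1: 2p + (-7)(1−p) = 9p − 7; against b2: (-3)p + 9(1−p) = −12p + 9.
Setting these equal: 9p − 7 = −12p + 9 ⇒ 21p = 16 ⇒ p = 16/21, and the value is (9)·(16/21) − 7 = -1/7.
For Column: with q = P(b1), equating T's and M's payoffs gives 5q − 3 = −16q + 9 ⇒ q = 4/7.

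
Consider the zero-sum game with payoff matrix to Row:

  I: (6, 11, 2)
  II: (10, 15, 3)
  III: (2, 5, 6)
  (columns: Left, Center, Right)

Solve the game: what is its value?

Row minima: I → 2, II → 3, III → 2; maximin = 3.
Column maxima: Left → 10, Center → 15, Right → 6; minimax = 6.
3 ≠ 6, so there is no saddle point; optimal play is mixed.
I is strictly dominated by II, so Row never plays it.
Center is strictly dominated by Left (it gives Row strictly more in every row), so Column never plays it.
On the remaining 2×2 (II, III vs Left, Right):
Let Row play II with probability p. Expected payoff against Left: 10p + 2(1−p) = 8p + 2; against Right: 3p + 6(1−p) = −3p + 6.
Setting these equal: 8p + 2 = −3p + 6 ⇒ 11p = 4 ⇒ p = 4/11, and the value is (8)·(4/11) + 2 = 54/11.
For Column: with q = P(Left), equating II's and III's payoffs gives 7q + 3 = −4q + 6 ⇒ q = 3/11.

54/11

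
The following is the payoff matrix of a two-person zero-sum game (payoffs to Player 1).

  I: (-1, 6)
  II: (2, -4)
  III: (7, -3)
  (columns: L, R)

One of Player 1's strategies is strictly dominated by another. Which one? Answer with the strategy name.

II

III gives a strictly higher payoff than II against every column: 7 > 2, -3 > -4.
So II is strictly dominated and Player 1 never plays it.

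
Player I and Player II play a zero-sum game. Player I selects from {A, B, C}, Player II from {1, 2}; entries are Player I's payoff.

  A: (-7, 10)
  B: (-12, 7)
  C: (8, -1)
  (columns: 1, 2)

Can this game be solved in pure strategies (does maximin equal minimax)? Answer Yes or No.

No

Row minima: A → -7, B → -12, C → -1; maximin = -1.
Column maxima: 1 → 8, 2 → 10; minimax = 8.
-1 ≠ 8, so no pure-strategy equilibrium exists.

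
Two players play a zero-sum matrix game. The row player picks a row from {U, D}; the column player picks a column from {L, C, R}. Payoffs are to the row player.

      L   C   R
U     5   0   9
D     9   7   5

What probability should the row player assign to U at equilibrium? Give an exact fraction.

Row minima: U → 0, D → 5; maximin = 5.
Column maxima: L → 9, C → 7, R → 9; minimax = 7.
5 ≠ 7, so there is no saddle point; optimal play is mixed.
L is strictly dominated by C (it gives the row player strictly more in every row), so the column player never plays it.
On the remaining 2×2 (U, D vs C, R):
Let the row player play U with probability p. Expected payoff against C: 0p + 7(1−p) = −7p + 7; against R: 9p + 5(1−p) = 4p + 5.
Setting these equal: −7p + 7 = 4p + 5 ⇒ −11p = -2 ⇒ p = 2/11, and the value is (-7)·(2/11) + 7 = 63/11.
For the column player: with q = P(C), equating U's and D's payoffs gives −9q + 9 = 2q + 5 ⇒ q = 4/11.

2/11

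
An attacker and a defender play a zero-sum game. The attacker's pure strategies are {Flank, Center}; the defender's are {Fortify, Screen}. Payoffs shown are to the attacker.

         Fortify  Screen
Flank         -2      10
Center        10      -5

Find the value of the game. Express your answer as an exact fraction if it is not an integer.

Row minima: Flank → -2, Center → -5; maximin = -2.
Column maxima: Fortify → 10, Screen → 10; minimax = 10.
-2 ≠ 10, so there is no saddle point; optimal play is mixed.
Let the attacker play Flank with probability p. Expected payoff against Fortify: (-2)p + 10(1−p) = −12p + 10; against Screen: 10p + (-5)(1−p) = 15p − 5.
Setting these equal: −12p + 10 = 15p − 5 ⇒ −27p = -15 ⇒ p = 5/9, and the value is (-12)·(5/9) + 10 = 10/3.
For the defender: with q = P(Fortify), equating Flank's and Center's payoffs gives −12q + 10 = 15q − 5 ⇒ q = 5/9.

10/3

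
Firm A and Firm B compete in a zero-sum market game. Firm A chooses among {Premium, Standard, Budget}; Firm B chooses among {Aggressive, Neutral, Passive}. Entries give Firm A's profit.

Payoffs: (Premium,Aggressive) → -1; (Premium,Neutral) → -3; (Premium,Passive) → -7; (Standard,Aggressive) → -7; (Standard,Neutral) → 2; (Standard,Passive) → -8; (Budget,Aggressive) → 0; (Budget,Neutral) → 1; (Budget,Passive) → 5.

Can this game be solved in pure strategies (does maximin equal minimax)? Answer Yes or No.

Row minima: Premium → -7, Standard → -8, Budget → 0; maximin = 0.
Column maxima: Aggressive → 0, Neutral → 2, Passive → 5; minimax = 0.
maximin = minimax = 0, so a saddle point exists.

Yes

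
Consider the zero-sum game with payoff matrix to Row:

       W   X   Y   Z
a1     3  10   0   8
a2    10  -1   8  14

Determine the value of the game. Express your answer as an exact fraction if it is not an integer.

Row minima: a1 → 0, a2 → -1; maximin = 0.
Column maxima: W → 10, X → 10, Y → 8, Z → 14; minimax = 8.
0 ≠ 8, so there is no saddle point; optimal play is mixed.
W is strictly dominated by Y (it gives Row strictly more in every row), so Column never plays it.
Z is strictly dominated by Y (it gives Row strictly more in every row), so Column never plays it.
On the remaining 2×2 (a1, a2 vs X, Y):
Let Row play a1 with probability p. Expected payoff against X: 10p + (-1)(1−p) = 11p − 1; against Y: 0p + 8(1−p) = −8p + 8.
Setting these equal: 11p − 1 = −8p + 8 ⇒ 19p = 9 ⇒ p = 9/19, and the value is (11)·(9/19) − 1 = 80/19.
For Column: with q = P(X), equating a1's and a2's payoffs gives 10q = −9q + 8 ⇒ q = 8/19.

80/19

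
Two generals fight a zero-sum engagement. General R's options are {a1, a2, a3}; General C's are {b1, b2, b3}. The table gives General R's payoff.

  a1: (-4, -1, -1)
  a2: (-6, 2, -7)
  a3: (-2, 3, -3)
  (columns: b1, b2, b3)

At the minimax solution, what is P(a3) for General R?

Row minima: a1 → -4, a2 → -7, a3 → -3; maximin = -3.
Column maxima: b1 → -2, b2 → 3, b3 → -1; minimax = -2.
-3 ≠ -2, so there is no saddle point; optimal play is mixed.
a2 is strictly dominated by a3, so General R never plays it.
b2 is strictly dominated by b1 (it gives General R strictly more in every row), so General C never plays it.
On the remaining 2×2 (a1, a3 vs b1, b3):
Let General R play a1 with probability p. Expected payoff against b1: (-4)p + (-2)(1−p) = −2p − 2; against b3: (-1)p + (-3)(1−p) = 2p − 3.
Setting these equal: −2p − 2 = 2p − 3 ⇒ −4p = -1 ⇒ p = 1/4, and the value is (-2)·(1/4) − 2 = -5/2.
For General C: with q = P(b1), equating a1's and a3's payoffs gives −3q − 1 = q − 3 ⇒ q = 1/2.

3/4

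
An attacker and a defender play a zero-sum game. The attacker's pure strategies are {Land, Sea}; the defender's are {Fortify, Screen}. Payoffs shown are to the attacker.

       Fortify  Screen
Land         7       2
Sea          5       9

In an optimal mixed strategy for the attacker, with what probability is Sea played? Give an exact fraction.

Row minima: Land → 2, Sea → 5; maximin = 5.
Column maxima: Fortify → 7, Screen → 9; minimax = 7.
5 ≠ 7, so there is no saddle point; optimal play is mixed.
Let the attacker play Land with probability p. Expected payoff against Fortify: 7p + 5(1−p) = 2p + 5; against Screen: 2p + 9(1−p) = −7p + 9.
Setting these equal: 2p + 5 = −7p + 9 ⇒ 9p = 4 ⇒ p = 4/9, and the value is (2)·(4/9) + 5 = 53/9.
For the defender: with q = P(Fortify), equating Land's and Sea's payoffs gives 5q + 2 = −4q + 9 ⇒ q = 7/9.

5/9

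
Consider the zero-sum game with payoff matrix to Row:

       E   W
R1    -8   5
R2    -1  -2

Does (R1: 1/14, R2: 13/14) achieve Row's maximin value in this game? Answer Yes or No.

Yes

Against E this mix gives (1/14)·(-8) + (13/14)·(-1) = -3/2.
Against W this mix gives (1/14)·5 + (13/14)·(-2) = -3/2.
All of Column's active replies (E, W) yield -3/2, and no column does worse for Row. The mix makes Column indifferent and guarantees -3/2, so it is optimal.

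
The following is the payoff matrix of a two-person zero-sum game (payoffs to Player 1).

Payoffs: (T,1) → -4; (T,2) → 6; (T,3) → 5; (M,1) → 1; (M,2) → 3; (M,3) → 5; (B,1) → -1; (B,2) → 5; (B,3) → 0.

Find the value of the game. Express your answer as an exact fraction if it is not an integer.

1

Row minima: T → -4, M → 1, B → -1; maximin = 1.
Column maxima: 1 → 1, 2 → 6, 3 → 5; minimax = 1.
Since maximin = minimax = 1, there is a saddle point and the value is 1.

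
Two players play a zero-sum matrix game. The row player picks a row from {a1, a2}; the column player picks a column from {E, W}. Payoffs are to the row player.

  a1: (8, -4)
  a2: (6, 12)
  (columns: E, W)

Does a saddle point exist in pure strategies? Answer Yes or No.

No

Row minima: a1 → -4, a2 → 6; maximin = 6.
Column maxima: E → 8, W → 12; minimax = 8.
6 ≠ 8, so no pure-strategy equilibrium exists.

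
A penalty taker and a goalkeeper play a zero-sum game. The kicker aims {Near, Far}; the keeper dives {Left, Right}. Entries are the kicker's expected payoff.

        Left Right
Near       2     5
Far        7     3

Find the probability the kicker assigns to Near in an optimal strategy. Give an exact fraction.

Row minima: Near → 2, Far → 3; maximin = 3.
Column maxima: Left → 7, Right → 5; minimax = 5.
3 ≠ 5, so there is no saddle point; optimal play is mixed.
Let the kicker play Near with probability p. Expected payoff against Left: 2p + 7(1−p) = −5p + 7; against Right: 5p + 3(1−p) = 2p + 3.
Setting these equal: −5p + 7 = 2p + 3 ⇒ −7p = -4 ⇒ p = 4/7, and the value is (-5)·(4/7) + 7 = 29/7.
For the keeper: with q = P(Left), equating Near's and Far's payoffs gives −3q + 5 = 4q + 3 ⇒ q = 2/7.

4/7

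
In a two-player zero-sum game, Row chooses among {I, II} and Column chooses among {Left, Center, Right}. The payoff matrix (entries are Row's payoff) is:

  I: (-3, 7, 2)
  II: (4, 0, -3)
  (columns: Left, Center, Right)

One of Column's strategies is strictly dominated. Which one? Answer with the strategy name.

Center

Right holds Row's payoff strictly below Center in every row: 2 < 7, -3 < 0.
So Center is strictly dominated for Column.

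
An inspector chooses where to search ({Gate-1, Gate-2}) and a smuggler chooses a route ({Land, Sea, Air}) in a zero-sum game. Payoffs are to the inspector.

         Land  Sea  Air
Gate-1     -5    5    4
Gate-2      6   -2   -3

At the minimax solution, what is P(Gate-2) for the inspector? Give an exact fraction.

Row minima: Gate-1 → -5, Gate-2 → -3; maximin = -3.
Column maxima: Land → 6, Sea → 5, Air → 4; minimax = 4.
-3 ≠ 4, so there is no saddle point; optimal play is mixed.
Sea is strictly dominated by Air (it gives the inspector strictly more in every row), so the smuggler never plays it.
On the remaining 2×2 (Gate-1, Gate-2 vs Land, Air):
Let the inspector play Gate-1 with probability p. Expected payoff against Land: (-5)p + 6(1−p) = −11p + 6; against Air: 4p + (-3)(1−p) = 7p − 3.
Setting these equal: −11p + 6 = 7p − 3 ⇒ −18p = -9 ⇒ p = 1/2, and the value is (-11)·(1/2) + 6 = 1/2.
For the smuggler: with q = P(Land), equating Gate-1's and Gate-2's payoffs gives −9q + 4 = 9q − 3 ⇒ q = 7/18.

1/2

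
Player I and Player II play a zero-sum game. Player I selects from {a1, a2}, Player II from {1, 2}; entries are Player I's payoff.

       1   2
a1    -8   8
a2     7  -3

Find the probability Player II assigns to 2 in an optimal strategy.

15/26

Row minima: a1 → -8, a2 → -3; maximin = -3.
Column maxima: 1 → 7, 2 → 8; minimax = 7.
-3 ≠ 7, so there is no saddle point; optimal play is mixed.
Let Player I play a1 with probability p. Expected payoff against 1: (-8)p + 7(1−p) = −15p + 7; against 2: 8p + (-3)(1−p) = 11p − 3.
Setting these equal: −15p + 7 = 11p − 3 ⇒ −26p = -10 ⇒ p = 5/13, and the value is (-15)·(5/13) + 7 = 16/13.
For Player II: with q = P(1), equating a1's and a2's payoffs gives −16q + 8 = 10q − 3 ⇒ q = 11/26.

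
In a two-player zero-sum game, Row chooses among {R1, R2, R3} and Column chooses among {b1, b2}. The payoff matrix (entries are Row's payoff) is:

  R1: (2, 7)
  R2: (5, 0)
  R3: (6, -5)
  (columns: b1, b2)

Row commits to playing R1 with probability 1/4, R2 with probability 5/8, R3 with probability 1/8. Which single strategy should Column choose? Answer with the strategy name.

b2

If Column plays b1, Row's expected payoff is (1/4)·2 + (5/8)·5 + (1/8)·6 = 35/8.
If Column plays b2, Row's expected payoff is (1/4)·7 + (5/8)·0 + (1/8)·(-5) = 9/8.
Column minimizes Row's payoff; the smallest is 9/8, so the best response is b2.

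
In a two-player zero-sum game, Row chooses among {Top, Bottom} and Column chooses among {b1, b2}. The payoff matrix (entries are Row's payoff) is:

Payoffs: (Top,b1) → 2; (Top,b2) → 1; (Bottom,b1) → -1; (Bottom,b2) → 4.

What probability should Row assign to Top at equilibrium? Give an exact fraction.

5/6

Row minima: Top → 1, Bottom → -1; maximin = 1.
Column maxima: b1 → 2, b2 → 4; minimax = 2.
1 ≠ 2, so there is no saddle point; optimal play is mixed.
Let Row play Top with probability p. Expected payoff against b1: 2p + (-1)(1−p) = 3p − 1; against b2: 1p + 4(1−p) = −3p + 4.
Setting these equal: 3p − 1 = −3p + 4 ⇒ 6p = 5 ⇒ p = 5/6, and the value is (3)·(5/6) − 1 = 3/2.
For Column: with q = P(b1), equating Top's and Bottom's payoffs gives q + 1 = −5q + 4 ⇒ q = 1/2.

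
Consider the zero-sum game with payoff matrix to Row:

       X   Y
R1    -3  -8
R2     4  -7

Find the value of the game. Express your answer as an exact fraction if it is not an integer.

-7

Row minima: R1 → -8, R2 → -7; maximin = -7.
Column maxima: X → 4, Y → -7; minimax = -7.
Since maximin = minimax = -7, there is a saddle point and the value is -7.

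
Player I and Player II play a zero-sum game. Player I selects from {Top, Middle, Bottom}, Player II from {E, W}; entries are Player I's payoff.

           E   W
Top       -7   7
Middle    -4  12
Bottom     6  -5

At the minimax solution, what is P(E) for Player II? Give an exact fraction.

Row minima: Top → -7, Middle → -4, Bottom → -5; maximin = -4.
Column maxima: E → 6, W → 12; minimax = 6.
-4 ≠ 6, so there is no saddle point; optimal play is mixed.
Top is strictly dominated by Middle, so Player I never plays it.
On the remaining 2×2 (Middle, Bottom vs E, W):
Let Player I play Middle with probability p. Expected payoff against E: (-4)p + 6(1−p) = −10p + 6; against W: 12p + (-5)(1−p) = 17p − 5.
Setting these equal: −10p + 6 = 17p − 5 ⇒ −27p = -11 ⇒ p = 11/27, and the value is (-10)·(11/27) + 6 = 52/27.
For Player II: with q = P(E), equating Middle's and Bottom's payoffs gives −16q + 12 = 11q − 5 ⇒ q = 17/27.

17/27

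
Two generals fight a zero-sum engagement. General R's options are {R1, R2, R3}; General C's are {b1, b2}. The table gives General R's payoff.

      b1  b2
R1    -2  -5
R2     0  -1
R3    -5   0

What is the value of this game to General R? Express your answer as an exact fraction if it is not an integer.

Row minima: R1 → -5, R2 → -1, R3 → -5; maximin = -1.
Column maxima: b1 → 0, b2 → 0; minimax = 0.
-1 ≠ 0, so there is no saddle point; optimal play is mixed.
R1 is strictly dominated by R2, so General R never plays it.
On the remaining 2×2 (R2, R3 vs b1, b2):
Let General R play R2 with probability p. Expected payoff against b1: 0p + (-5)(1−p) = 5p − 5; against b2: (-1)p + 0(1−p) = −p.
Setting these equal: 5p − 5 = −p ⇒ 6p = 5 ⇒ p = 5/6, and the value is (5)·(5/6) − 5 = -5/6.
For General C: with q = P(b1), equating R2's and R3's payoffs gives q − 1 = −5q ⇒ q = 1/6.

-5/6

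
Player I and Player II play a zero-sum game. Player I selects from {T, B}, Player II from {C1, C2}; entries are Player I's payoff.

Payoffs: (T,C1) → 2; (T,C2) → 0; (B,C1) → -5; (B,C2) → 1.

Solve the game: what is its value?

Row minima: T → 0, B → -5; maximin = 0.
Column maxima: C1 → 2, C2 → 1; minimax = 1.
0 ≠ 1, so there is no saddle point; optimal play is mixed.
Let Player I play T with probability p. Expected payoff against C1: 2p + (-5)(1−p) = 7p − 5; against C2: 0p + 1(1−p) = −p + 1.
Setting these equal: 7p − 5 = −p + 1 ⇒ 8p = 6 ⇒ p = 3/4, and the value is (7)·(3/4) − 5 = 1/4.
For Player II: with q = P(C1), equating T's and B's payoffs gives 2q = −6q + 1 ⇒ q = 1/8.

1/4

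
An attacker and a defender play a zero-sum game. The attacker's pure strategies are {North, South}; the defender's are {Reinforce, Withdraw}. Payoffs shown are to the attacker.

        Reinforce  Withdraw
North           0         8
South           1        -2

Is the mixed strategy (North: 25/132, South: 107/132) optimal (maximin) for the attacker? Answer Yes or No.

Against Reinforce this mix gives (25/132)·0 + (107/132)·1 = 107/132.
Against Withdraw this mix gives (25/132)·8 + (107/132)·(-2) = -7/66.
The defender will play Withdraw, holding the attacker to -7/66. Shifting weight toward the row that does better against Withdraw would raise this floor (the equalizing mix achieves 8/11 against both Withdraw and Reinforce), so the proposed strategy is not optimal.

No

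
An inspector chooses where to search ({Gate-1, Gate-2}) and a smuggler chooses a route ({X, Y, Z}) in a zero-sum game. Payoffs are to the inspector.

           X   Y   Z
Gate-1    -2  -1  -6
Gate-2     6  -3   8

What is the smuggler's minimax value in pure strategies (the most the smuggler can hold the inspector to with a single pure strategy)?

Column maxima: X → 6, Y → -1, Z → 8.
The smallest of these is -1.

-1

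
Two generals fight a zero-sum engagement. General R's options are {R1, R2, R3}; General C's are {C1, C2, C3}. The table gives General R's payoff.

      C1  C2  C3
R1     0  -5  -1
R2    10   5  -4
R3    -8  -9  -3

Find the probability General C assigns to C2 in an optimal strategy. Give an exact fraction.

3/13

Row minima: R1 → -5, R2 → -4, R3 → -9; maximin = -4.
Column maxima: C1 → 10, C2 → 5, C3 → -1; minimax = -1.
-4 ≠ -1, so there is no saddle point; optimal play is mixed.
R3 is strictly dominated by R1, so General R never plays it.
C1 is strictly dominated by C2 (it gives General R strictly more in every row), so General C never plays it.
On the remaining 2×2 (R1, R2 vs C2, C3):
Let General R play R1 with probability p. Expected payoff against C2: (-5)p + 5(1−p) = −10p + 5; against C3: (-1)p + (-4)(1−p) = 3p − 4.
Setting these equal: −10p + 5 = 3p − 4 ⇒ −13p = -9 ⇒ p = 9/13, and the value is (-10)·(9/13) + 5 = -25/13.
For General C: with q = P(C2), equating R1's and R2's payoffs gives −4q − 1 = 9q − 4 ⇒ q = 3/13.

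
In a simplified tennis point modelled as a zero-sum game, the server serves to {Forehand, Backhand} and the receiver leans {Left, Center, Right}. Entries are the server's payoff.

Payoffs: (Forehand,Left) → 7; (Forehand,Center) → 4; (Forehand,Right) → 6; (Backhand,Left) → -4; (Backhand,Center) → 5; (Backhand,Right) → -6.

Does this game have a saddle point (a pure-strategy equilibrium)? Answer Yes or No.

No

Row minima: Forehand → 4, Backhand → -6; maximin = 4.
Column maxima: Left → 7, Center → 5, Right → 6; minimax = 5.
4 ≠ 5, so no pure-strategy equilibrium exists.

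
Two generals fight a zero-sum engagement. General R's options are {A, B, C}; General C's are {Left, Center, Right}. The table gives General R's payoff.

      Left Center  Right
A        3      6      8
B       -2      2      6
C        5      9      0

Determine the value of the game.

Row minima: A → 3, B → -2, C → 0; maximin = 3.
Column maxima: Left → 5, Center → 9, Right → 8; minimax = 5.
3 ≠ 5, so there is no saddle point; optimal play is mixed.
B is strictly dominated by A, so General R never plays it.
Center is strictly dominated by Left (it gives General R strictly more in every row), so General C never plays it.
On the remaining 2×2 (A, C vs Left, Right):
Let General R play A with probability p. Expected payoff against Left: 3p + 5(1−p) = −2p + 5; against Right: 8p + 0(1−p) = 8p.
Setting these equal: −2p + 5 = 8p ⇒ −10p = -5 ⇒ p = 1/2, and the value is (-2)·(1/2) + 5 = 4.
For General C: with q = P(Left), equating A's and C's payoffs gives −5q + 8 = 5q ⇒ q = 4/5.

4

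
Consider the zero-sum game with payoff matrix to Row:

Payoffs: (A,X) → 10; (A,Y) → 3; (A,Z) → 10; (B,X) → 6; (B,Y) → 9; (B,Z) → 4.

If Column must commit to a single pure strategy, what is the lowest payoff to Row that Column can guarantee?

Column maxima: X → 10, Y → 9, Z → 10.
The smallest of these is 9.

9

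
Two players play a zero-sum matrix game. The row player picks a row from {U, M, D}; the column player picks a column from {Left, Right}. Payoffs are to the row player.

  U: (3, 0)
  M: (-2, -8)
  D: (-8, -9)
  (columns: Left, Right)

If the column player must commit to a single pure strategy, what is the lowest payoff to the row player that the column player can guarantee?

Column maxima: Left → 3, Right → 0.
The smallest of these is 0.

0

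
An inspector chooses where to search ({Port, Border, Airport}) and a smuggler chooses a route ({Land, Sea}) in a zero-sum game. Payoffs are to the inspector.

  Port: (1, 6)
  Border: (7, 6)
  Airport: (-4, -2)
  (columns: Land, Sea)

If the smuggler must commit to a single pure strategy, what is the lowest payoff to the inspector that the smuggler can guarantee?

Column maxima: Land → 7, Sea → 6.
The smallest of these is 6.

6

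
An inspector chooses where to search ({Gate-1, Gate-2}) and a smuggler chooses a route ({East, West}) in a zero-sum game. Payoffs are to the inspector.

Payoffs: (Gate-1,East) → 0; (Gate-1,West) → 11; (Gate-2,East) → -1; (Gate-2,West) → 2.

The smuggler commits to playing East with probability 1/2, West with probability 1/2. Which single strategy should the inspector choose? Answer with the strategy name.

Gate-1

Expected payoff of Gate-1: (1/2)·0 + (1/2)·11 = 11/2.
Expected payoff of Gate-2: (1/2)·(-1) + (1/2)·2 = 1/2.
The largest is 11/2, so the inspector's best response is Gate-1.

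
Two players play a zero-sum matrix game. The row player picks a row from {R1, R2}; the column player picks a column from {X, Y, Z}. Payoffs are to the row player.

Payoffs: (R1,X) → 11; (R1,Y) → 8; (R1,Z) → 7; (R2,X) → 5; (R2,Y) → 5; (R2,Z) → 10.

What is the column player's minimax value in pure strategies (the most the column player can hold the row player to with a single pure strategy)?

Column maxima: X → 11, Y → 8, Z → 10.
The smallest of these is 8.

8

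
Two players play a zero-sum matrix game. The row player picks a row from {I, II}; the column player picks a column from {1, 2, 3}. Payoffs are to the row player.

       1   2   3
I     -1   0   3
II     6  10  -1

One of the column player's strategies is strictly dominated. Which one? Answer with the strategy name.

2

1 holds the row player's payoff strictly below 2 in every row: -1 < 0, 6 < 10.
So 2 is strictly dominated for the column player.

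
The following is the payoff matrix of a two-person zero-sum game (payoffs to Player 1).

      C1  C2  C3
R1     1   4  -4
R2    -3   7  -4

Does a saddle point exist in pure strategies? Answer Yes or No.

Row minima: R1 → -4, R2 → -4; maximin = -4.
Column maxima: C1 → 1, C2 → 7, C3 → -4; minimax = -4.
maximin = minimax = -4, so a saddle point exists.

Yes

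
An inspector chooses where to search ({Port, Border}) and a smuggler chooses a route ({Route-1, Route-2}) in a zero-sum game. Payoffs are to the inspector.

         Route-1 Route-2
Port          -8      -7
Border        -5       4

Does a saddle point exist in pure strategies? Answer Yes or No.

Yes

Row minima: Port → -8, Border → -5; maximin = -5.
Column maxima: Route-1 → -5, Route-2 → 4; minimax = -5.
maximin = minimax = -5, so a saddle point exists.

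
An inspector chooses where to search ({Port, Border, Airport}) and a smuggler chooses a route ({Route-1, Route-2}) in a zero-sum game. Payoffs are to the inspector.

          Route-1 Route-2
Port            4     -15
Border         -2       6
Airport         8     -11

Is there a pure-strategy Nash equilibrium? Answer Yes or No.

Row minima: Port → -15, Border → -2, Airport → -11; maximin = -2.
Column maxima: Route-1 → 8, Route-2 → 6; minimax = 6.
-2 ≠ 6, so no pure-strategy equilibrium exists.

No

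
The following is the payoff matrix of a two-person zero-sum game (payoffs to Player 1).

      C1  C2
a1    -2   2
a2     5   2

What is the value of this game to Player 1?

Row minima: a1 → -2, a2 → 2; maximin = 2.
Column maxima: C1 → 5, C2 → 2; minimax = 2.
Since maximin = minimax = 2, there is a saddle point and the value is 2.

2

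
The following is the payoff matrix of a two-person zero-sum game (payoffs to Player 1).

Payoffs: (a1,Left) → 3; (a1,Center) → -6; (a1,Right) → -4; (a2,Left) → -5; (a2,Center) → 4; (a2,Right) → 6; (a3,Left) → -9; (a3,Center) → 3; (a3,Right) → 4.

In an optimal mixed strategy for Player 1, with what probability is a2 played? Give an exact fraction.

1/2

Row minima: a1 → -6, a2 → -5, a3 → -9; maximin = -5.
Column maxima: Left → 3, Center → 4, Right → 6; minimax = 3.
-5 ≠ 3, so there is no saddle point; optimal play is mixed.
a3 is strictly dominated by a2, so Player 1 never plays it.
Right is strictly dominated by Center (it gives Player 1 strictly more in every row), so Player 2 never plays it.
On the remaining 2×2 (a1, a2 vs Left, Center):
Let Player 1 play a1 with probability p. Expected payoff against Left: 3p + (-5)(1−p) = 8p − 5; against Center: (-6)p + 4(1−p) = −10p + 4.
Setting these equal: 8p − 5 = −10p + 4 ⇒ 18p = 9 ⇒ p = 1/2, and the value is (8)·(1/2) − 5 = -1.
For Player 2: with q = P(Left), equating a1's and a2's payoffs gives 9q − 6 = −9q + 4 ⇒ q = 5/9.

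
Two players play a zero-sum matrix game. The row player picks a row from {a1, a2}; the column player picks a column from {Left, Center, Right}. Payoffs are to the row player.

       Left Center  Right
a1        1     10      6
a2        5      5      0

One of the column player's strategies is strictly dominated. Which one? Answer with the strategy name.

Right holds the row player's payoff strictly below Center in every row: 6 < 10, 0 < 5.
So Center is strictly dominated for the column player.

Center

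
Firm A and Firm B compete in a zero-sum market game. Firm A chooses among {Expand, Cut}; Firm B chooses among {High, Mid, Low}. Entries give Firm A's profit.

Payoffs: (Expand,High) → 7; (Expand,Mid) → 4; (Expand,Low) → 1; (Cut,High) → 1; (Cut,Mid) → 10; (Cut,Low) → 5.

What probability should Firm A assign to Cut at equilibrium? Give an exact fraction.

Row minima: Expand → 1, Cut → 1; maximin = 1.
Column maxima: High → 7, Mid → 10, Low → 5; minimax = 5.
1 ≠ 5, so there is no saddle point; optimal play is mixed.
Mid is strictly dominated by Low (it gives Firm A strictly more in every row), so Firm B never plays it.
On the remaining 2×2 (Expand, Cut vs High, Low):
Let Firm A play Expand with probability p. Expected payoff against High: 7p + 1(1−p) = 6p + 1; against Low: 1p + 5(1−p) = −4p + 5.
Setting these equal: 6p + 1 = −4p + 5 ⇒ 10p = 4 ⇒ p = 2/5, and the value is (6)·(2/5) + 1 = 17/5.
For Firm B: with q = P(High), equating Expand's and Cut's payoffs gives 6q + 1 = −4q + 5 ⇒ q = 2/5.

3/5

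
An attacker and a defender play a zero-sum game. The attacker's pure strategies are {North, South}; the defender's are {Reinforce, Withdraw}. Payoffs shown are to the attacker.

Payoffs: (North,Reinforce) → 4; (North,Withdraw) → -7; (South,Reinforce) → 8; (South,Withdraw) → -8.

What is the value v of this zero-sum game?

-7

Row minima: North → -7, South → -8; maximin = -7.
Column maxima: Reinforce → 8, Withdraw → -7; minimax = -7.
Since maximin = minimax = -7, there is a saddle point and the value is -7.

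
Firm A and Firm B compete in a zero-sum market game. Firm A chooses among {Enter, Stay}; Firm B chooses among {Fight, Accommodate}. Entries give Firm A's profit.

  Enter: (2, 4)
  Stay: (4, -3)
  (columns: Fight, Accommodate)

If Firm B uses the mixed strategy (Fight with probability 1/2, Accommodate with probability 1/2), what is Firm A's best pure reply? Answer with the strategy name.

Enter

Expected payoff of Enter: (1/2)·2 + (1/2)·4 = 3.
Expected payoff of Stay: (1/2)·4 + (1/2)·(-3) = 1/2.
The largest is 3, so Firm A's best response is Enter.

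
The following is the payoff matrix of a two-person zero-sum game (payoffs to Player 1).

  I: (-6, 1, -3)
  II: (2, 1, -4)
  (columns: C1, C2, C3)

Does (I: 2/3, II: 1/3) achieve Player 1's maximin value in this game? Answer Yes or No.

Against C1 this mix gives (2/3)·(-6) + (1/3)·2 = -10/3.
Against C2 this mix gives (2/3)·1 + (1/3)·1 = 1.
Against C3 this mix gives (2/3)·(-3) + (1/3)·(-4) = -10/3.
All of Player 2's active replies (C1, C3) yield -10/3, and no column does worse for Player 1. The mix makes Player 2 indifferent and guarantees -10/3, so it is optimal.

Yes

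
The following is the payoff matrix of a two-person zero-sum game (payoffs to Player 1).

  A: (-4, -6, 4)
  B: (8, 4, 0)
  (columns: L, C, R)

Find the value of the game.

8/7

Row minima: A → -6, B → 0; maximin = 0.
Column maxima: L → 8, C → 4, R → 4; minimax = 4.
0 ≠ 4, so there is no saddle point; optimal play is mixed.
L is strictly dominated by C (it gives Player 1 strictly more in every row), so Player 2 never plays it.
On the remaining 2×2 (A, B vs C, R):
Let Player 1 play A with probability p. Expected payoff against C: (-6)p + 4(1−p) = −10p + 4; against R: 4p + 0(1−p) = 4p.
Setting these equal: −10p + 4 = 4p ⇒ −14p = -4 ⇒ p = 2/7, and the value is (-10)·(2/7) + 4 = 8/7.
For Player 2: with q = P(C), equating A's and B's payoffs gives −10q + 4 = 4q ⇒ q = 2/7.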